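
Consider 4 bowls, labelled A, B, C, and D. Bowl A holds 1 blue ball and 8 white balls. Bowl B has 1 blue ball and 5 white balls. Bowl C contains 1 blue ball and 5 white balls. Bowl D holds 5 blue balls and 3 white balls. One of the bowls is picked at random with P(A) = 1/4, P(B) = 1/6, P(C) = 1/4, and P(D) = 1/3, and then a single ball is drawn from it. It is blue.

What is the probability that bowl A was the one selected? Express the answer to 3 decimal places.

For each hypothesis, P(data | H) works out to: P(data | bowl A) = (1/9) = 1/9; P(data | bowl B) = (1/6) = 1/6; P(data | bowl C) = (1/6) = 1/6; P(data | bowl D) = (5/8) = 5/8.
Multiplying each by its prior: 1/4 · 1/9 = 1/36, 1/6 · 1/6 = 1/36, 1/4 · 1/6 = 1/24, 1/3 · 5/8 = 5/24; these sum to 11/36.
By Bayes' rule, P(bowl A | data) = (1/36) / (11/36) = 1/11.

0.091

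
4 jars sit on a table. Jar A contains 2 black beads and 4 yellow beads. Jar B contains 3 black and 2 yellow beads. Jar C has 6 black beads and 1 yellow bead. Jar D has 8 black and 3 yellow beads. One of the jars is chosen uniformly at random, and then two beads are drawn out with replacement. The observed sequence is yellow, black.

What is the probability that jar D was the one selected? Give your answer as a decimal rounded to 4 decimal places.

0.2533

The likelihood of the observed sequence under each hypothesis: P(data | jar A) = (4/6)(2/6) = 0.22222; P(data | jar B) = (2/5)(3/5) = 0.24; P(data | jar C) = (1/7)(6/7) = 0.12245; P(data | jar D) = (3/11)(8/11) = 0.19835.
Weighting by the prior gives 1/4 · 0.22222 = 0.055556, 1/4 · 0.24 = 0.06, 1/4 · 0.12245 = 0.030612, 1/4 · 0.19835 = 0.049587; these sum to 0.19575.
So P(jar D | data) = (0.049587) / (0.19575) = 0.25331.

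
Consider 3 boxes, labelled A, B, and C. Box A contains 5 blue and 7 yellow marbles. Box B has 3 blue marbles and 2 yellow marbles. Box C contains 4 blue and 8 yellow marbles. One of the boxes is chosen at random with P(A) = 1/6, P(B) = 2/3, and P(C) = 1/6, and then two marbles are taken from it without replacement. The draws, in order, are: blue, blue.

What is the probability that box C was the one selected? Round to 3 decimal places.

0.063

Compute the likelihood of the observed sequence for each case: P(data | box A) = (5/12)(4/11) = 5/33; P(data | box B) = (3/5)(2/4) = 3/10; P(data | box C) = (4/12)(3/11) = 1/11.
Weighting by the prior gives 1/6 · 5/33 = 5/198, 2/3 · 3/10 = 1/5, 1/6 · 1/11 = 1/66; these sum to 119/495.
So P(box C | data) = (1/66) / (119/495) = 15/238.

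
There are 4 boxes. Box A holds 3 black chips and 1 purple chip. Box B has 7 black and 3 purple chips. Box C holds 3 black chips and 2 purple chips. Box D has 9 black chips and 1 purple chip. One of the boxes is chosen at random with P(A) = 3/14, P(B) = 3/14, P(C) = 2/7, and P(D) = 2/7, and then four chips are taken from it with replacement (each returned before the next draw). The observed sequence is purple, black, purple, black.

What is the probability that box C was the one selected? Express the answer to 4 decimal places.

For each hypothesis, P(data | H) works out to: P(data | box A) = (1/4)(3/4)(1/4)(3/4) = 0.035156; P(data | box B) = (3/10)(7/10)(3/10)(7/10) = 0.0441; P(data | box C) = (2/5)(3/5)(2/5)(3/5) = 0.0576; P(data | box D) = (1/10)(9/10)(1/10)(9/10) = 0.0081.
Weighting by the prior gives 3/14 · 0.035156 = 0.0075335, 3/14 · 0.0441 = 0.00945, 2/7 · 0.0576 = 0.016457, 2/7 · 0.0081 = 0.0023143; summing to 0.035755.
Therefore the posterior P(box C | data) = (0.016457) / (0.035755) = 0.46028.

0.4603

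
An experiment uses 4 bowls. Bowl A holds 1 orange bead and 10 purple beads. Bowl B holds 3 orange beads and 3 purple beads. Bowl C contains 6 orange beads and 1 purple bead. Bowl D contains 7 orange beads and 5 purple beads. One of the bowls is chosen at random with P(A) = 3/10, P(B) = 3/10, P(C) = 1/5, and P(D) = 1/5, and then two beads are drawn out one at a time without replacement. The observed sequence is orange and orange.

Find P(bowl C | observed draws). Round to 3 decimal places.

The likelihood of the observed sequence under each hypothesis: P(data | bowl A) = (1/11)(0/10) = 0; P(data | bowl B) = (3/6)(2/5) = 0.2; P(data | bowl C) = (6/7)(5/6) = 0.71429; P(data | bowl D) = (7/12)(6/11) = 0.31818.
Multiplying each by its prior: 3/10 · 0 = 0, 3/10 · 0.2 = 0.06, 1/5 · 0.71429 = 0.14286, 1/5 · 0.31818 = 0.063636; with total 0.26649.
Therefore the posterior P(bowl C | data) = (0.14286) / (0.26649) = 0.53606.

0.536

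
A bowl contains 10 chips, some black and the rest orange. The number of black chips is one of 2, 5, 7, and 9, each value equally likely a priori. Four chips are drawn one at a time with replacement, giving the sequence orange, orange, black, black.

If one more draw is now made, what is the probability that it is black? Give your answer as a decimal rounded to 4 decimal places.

Under each hypothesis, the probability of the observed sequence is: P(data | r = 2) = (8/10)(8/10)(2/10)(2/10) = 0.0256; P(data | r = 5) = (5/10)(5/10)(5/10)(5/10) = 0.0625; P(data | r = 7) = (3/10)(3/10)(7/10)(7/10) = 0.0441; P(data | r = 9) = (1/10)(1/10)(9/10)(9/10) = 0.0081.
Weighting by the prior gives 1/4 · 0.0256 = 0.0064, 1/4 · 0.0625 = 0.015625, 1/4 · 0.0441 = 0.011025, 1/4 · 0.0081 = 0.002025; summing to 0.035075.
Dividing through by the total gives posterior P(r = 2 | data) = 0.18247, P(r = 5 | data) = 0.44547, P(r = 7 | data) = 0.31433, P(r = 9 | data) = 0.057733.
Averaging over the posterior, P(black next | data) = (1/5)(0.18247) + (1/2)(0.44547) + (7/10)(0.31433) + (9/10)(0.057733) = 0.53122.

0.5312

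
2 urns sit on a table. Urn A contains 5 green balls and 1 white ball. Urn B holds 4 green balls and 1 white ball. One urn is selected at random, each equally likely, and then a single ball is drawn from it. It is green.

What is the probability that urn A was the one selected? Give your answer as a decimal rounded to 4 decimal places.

0.5102

The likelihood of this draw under each hypothesis: P(data | urn A) = (5/6) = 5/6; P(data | urn B) = (4/5) = 4/5.
Multiplying each by its prior: 1/2 · 5/6 = 5/12, 1/2 · 4/5 = 2/5; these sum to 49/60.
Therefore the posterior P(urn A | data) = (5/12) / (49/60) = 25/49.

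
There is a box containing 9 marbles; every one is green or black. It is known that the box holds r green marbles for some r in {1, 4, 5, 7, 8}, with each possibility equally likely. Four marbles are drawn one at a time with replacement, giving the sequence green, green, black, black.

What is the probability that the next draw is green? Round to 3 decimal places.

0.548

For each hypothesis, P(data | H) works out to: P(data | r = 1) = (1/9)(1/9)(8/9)(8/9) = 0.0097546; P(data | r = 4) = (4/9)(4/9)(5/9)(5/9) = 0.060966; P(data | r = 5) = (5/9)(5/9)(4/9)(4/9) = 0.060966; P(data | r = 7) = (7/9)(7/9)(2/9)(2/9) = 0.029873; P(data | r = 8) = (8/9)(8/9)(1/9)(1/9) = 0.0097546.
Weighting by the prior gives 1/5 · 0.0097546 = 0.0019509, 1/5 · 0.060966 = 0.012193, 1/5 · 0.060966 = 0.012193, 1/5 · 0.029873 = 0.0059747, 1/5 · 0.0097546 = 0.0019509; summing to 0.034263.
The posterior is then P(r = 1 | data) = 0.05694, P(r = 4 | data) = 0.35587, P(r = 5 | data) = 0.35587, P(r = 7 | data) = 0.17438, P(r = 8 | data) = 0.05694.
So P(green next | data) = Σ P(green next | H) P(H | data) = (1/9)(0.05694) + (4/9)(0.35587) + (5/9)(0.35587) + (7/9)(0.17438) + (8/9)(0.05694) = 0.54844.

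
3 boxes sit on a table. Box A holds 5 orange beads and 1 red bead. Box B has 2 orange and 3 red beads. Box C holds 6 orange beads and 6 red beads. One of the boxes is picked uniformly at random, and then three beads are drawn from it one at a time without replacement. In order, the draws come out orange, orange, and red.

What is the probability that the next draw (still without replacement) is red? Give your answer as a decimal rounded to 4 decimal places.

Compute the likelihood of the observed sequence for each case: P(data | box A) = (5/6)(4/5)(1/4) = 1/6; P(data | box B) = (2/5)(1/4)(3/3) = 1/10; P(data | box C) = (6/12)(5/11)(6/10) = 3/22.
The prior-weighted likelihoods are 1/3 · 1/6 = 1/18, 1/3 · 1/10 = 1/30, 1/3 · 3/22 = 1/22; these sum to 133/990.
Dividing through by the total gives posterior P(box A | data) = 55/133, P(box B | data) = 33/133, P(box C | data) = 45/133.
Averaging over the posterior, P(red next | data) = (0)(55/133) + (1)(33/133) + (5/9)(45/133) = 58/133.

0.4361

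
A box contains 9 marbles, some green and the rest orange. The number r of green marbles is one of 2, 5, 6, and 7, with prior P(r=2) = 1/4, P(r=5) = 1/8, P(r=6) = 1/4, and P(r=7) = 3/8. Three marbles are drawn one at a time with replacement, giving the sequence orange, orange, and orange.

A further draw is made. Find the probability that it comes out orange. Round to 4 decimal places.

Under each hypothesis, the probability of the observed sequence is: P(data | r = 2) = (7/9)(7/9)(7/9) = 0.47051; P(data | r = 5) = (4/9)(4/9)(4/9) = 0.087791; P(data | r = 6) = (3/9)(3/9)(3/9) = 0.037037; P(data | r = 7) = (2/9)(2/9)(2/9) = 0.010974.
Weighting by the prior gives 1/4 · 0.47051 = 0.11763, 1/8 · 0.087791 = 0.010974, 1/4 · 0.037037 = 0.0092593, 3/8 · 0.010974 = 0.0041152; summing to 0.14198.
The posterior is then P(r = 2 | data) = 0.8285, P(r = 5 | data) = 0.077295, P(r = 6 | data) = 0.065217, P(r = 7 | data) = 0.028986.
The predictive probability is P(orange next | data) = (7/9)(0.8285) + (4/9)(0.077295) + (1/3)(0.065217) + (2/9)(0.028986) = 0.70692.

0.7069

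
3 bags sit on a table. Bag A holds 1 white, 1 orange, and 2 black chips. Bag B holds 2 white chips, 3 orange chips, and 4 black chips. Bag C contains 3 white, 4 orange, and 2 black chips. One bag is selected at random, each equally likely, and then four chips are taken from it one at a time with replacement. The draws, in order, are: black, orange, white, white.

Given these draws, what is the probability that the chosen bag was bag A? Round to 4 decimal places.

0.2993

The likelihood of the observed sequence under each hypothesis: P(data | bag A) = (2/4)(1/4)(1/4)(1/4) = 0.0078125; P(data | bag B) = (4/9)(3/9)(2/9)(2/9) = 0.007316; P(data | bag C) = (2/9)(4/9)(3/9)(3/9) = 0.010974.
Multiplying each by its prior: 1/3 · 0.0078125 = 0.0026042, 1/3 · 0.007316 = 0.0024387, 1/3 · 0.010974 = 0.003658; these sum to 0.0087008.
By Bayes' rule, P(bag A | data) = (0.0026042) / (0.0087008) = 0.2993.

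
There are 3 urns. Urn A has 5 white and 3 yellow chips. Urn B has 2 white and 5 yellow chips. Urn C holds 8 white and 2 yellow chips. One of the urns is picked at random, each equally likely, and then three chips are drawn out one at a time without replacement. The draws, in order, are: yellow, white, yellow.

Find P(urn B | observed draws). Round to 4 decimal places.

Under each hypothesis, the probability of the observed sequence is: P(data | urn A) = (3/8)(5/7)(2/6) = 0.089286; P(data | urn B) = (5/7)(2/6)(4/5) = 0.19048; P(data | urn C) = (2/10)(8/9)(1/8) = 0.022222.
Weighting by the prior gives 1/3 · 0.089286 = 0.029762, 1/3 · 0.19048 = 0.063492, 1/3 · 0.022222 = 0.0074074; these sum to 0.10066.
By Bayes' rule, P(urn B | data) = (0.063492) / (0.10066) = 0.63075.

0.6307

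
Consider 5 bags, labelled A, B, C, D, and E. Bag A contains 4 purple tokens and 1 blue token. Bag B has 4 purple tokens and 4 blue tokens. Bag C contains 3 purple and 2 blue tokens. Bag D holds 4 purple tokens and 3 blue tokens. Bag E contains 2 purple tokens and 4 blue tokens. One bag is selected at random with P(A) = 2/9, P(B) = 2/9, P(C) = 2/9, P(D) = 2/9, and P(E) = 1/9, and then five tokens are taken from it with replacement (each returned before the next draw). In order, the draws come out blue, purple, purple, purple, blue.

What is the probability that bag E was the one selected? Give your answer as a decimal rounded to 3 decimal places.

The likelihood of the observed sequence under each hypothesis: P(data | bag A) = (1/5)(4/5)(4/5)(4/5)(1/5) = 0.02048; P(data | bag B) = (4/8)(4/8)(4/8)(4/8)(4/8) = 0.03125; P(data | bag C) = (2/5)(3/5)(3/5)(3/5)(2/5) = 0.03456; P(data | bag D) = (3/7)(4/7)(4/7)(4/7)(3/7) = 0.034271; P(data | bag E) = (4/6)(2/6)(2/6)(2/6)(4/6) = 0.016461.
The prior-weighted likelihoods are 2/9 · 0.02048 = 0.0045511, 2/9 · 0.03125 = 0.0069444, 2/9 · 0.03456 = 0.00768, 2/9 · 0.034271 = 0.0076159, 1/9 · 0.016461 = 0.001829; these sum to 0.02862.
Hence P(bag E | data) = (0.001829) / (0.02862) = 0.063905.

0.064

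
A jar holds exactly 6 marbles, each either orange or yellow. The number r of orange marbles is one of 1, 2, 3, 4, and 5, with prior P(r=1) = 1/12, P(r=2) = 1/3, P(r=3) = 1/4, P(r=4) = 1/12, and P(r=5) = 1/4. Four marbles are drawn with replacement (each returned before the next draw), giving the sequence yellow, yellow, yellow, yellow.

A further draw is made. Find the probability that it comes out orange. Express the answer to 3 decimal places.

0.304

Under each hypothesis, the probability of the observed sequence is: P(data | r = 1) = (5/6)(5/6)(5/6)(5/6) = 0.48225; P(data | r = 2) = (4/6)(4/6)(4/6)(4/6) = 0.19753; P(data | r = 3) = (3/6)(3/6)(3/6)(3/6) = 0.0625; P(data | r = 4) = (2/6)(2/6)(2/6)(2/6) = 0.012346; P(data | r = 5) = (1/6)(1/6)(1/6)(1/6) = 0.0007716.
Multiplying each by its prior: 1/12 · 0.48225 = 0.040188, 1/3 · 0.19753 = 0.065844, 1/4 · 0.0625 = 0.015625, 1/12 · 0.012346 = 0.0010288, 1/4 · 0.0007716 = 0.0001929; with total 0.12288.
Normalising, the posterior is P(r = 1 | data) = 0.32705, P(r = 2 | data) = 0.53585, P(r = 3 | data) = 0.12716, P(r = 4 | data) = 0.0083726, P(r = 5 | data) = 0.0015699.
The predictive probability is P(orange next | data) = (1/6)(0.32705) + (1/3)(0.53585) + (1/2)(0.12716) + (2/3)(0.0083726) + (5/6)(0.0015699) = 0.30359.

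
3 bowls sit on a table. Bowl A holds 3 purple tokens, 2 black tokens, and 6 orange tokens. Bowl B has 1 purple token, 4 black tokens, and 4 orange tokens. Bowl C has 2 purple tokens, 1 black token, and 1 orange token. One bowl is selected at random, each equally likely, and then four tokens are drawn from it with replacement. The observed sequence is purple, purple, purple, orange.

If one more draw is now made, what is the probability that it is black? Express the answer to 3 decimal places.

Under each hypothesis, the probability of the observed sequence is: P(data | bowl A) = (3/11)(3/11)(3/11)(6/11) = 0.011065; P(data | bowl B) = (1/9)(1/9)(1/9)(4/9) = 0.00060966; P(data | bowl C) = (2/4)(2/4)(2/4)(1/4) = 0.03125.
Weighting by the prior gives 1/3 · 0.011065 = 0.0036883, 1/3 · 0.00060966 = 0.00020322, 1/3 · 0.03125 = 0.010417; with total 0.014308.
The posterior is then P(bowl A | data) = 0.25777, P(bowl B | data) = 0.014203, P(bowl C | data) = 0.72802.
So P(black next | data) = Σ P(black next | H) P(H | data) = (2/11)(0.25777) + (4/9)(0.014203) + (1/4)(0.72802) = 0.23519.

0.235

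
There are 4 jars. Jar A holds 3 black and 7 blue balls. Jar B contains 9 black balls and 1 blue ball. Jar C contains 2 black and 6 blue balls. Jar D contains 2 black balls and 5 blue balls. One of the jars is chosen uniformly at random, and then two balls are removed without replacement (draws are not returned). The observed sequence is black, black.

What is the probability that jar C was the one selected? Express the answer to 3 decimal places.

0.038

Under each hypothesis, the probability of the observed sequence is: P(data | jar A) = (3/10)(2/9) = 1/15; P(data | jar B) = (9/10)(8/9) = 4/5; P(data | jar C) = (2/8)(1/7) = 1/28; P(data | jar D) = (2/7)(1/6) = 1/21.
Weighting by the prior gives 1/4 · 1/15 = 1/60, 1/4 · 4/5 = 1/5, 1/4 · 1/28 = 1/112, 1/4 · 1/21 = 1/84; with total 19/80.
By Bayes' rule, P(jar C | data) = (1/112) / (19/80) = 5/133.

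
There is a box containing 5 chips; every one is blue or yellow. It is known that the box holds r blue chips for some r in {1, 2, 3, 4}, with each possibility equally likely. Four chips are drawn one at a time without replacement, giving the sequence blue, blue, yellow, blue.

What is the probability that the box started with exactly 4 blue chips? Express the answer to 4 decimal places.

Compute the likelihood of the observed sequence for each case: P(data | r = 1) = (1/5)(0/4) = 0; P(data | r = 2) = (2/5)(1/4)(3/3)(0/2) = 0; P(data | r = 3) = (3/5)(2/4)(2/3)(1/2) = 1/10; P(data | r = 4) = (4/5)(3/4)(1/3)(2/2) = 1/5.
Multiplying each by its prior: 1/4 · 0 = 0, 1/4 · 0 = 0, 1/4 · 1/10 = 1/40, 1/4 · 1/5 = 1/20; with total 3/40.
Therefore the posterior P(r = 4 | data) = (1/20) / (3/40) = 2/3.

0.6667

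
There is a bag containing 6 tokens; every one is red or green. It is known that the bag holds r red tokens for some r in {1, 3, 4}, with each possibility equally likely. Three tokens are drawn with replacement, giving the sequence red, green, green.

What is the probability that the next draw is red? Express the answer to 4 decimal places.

0.4167

The likelihood of the observed sequence under each hypothesis: P(data | r = 1) = (1/6)(5/6)(5/6) = 25/216; P(data | r = 3) = (3/6)(3/6)(3/6) = 1/8; P(data | r = 4) = (4/6)(2/6)(2/6) = 2/27.
Multiplying each by its prior: 1/3 · 25/216 = 25/648, 1/3 · 1/8 = 1/24, 1/3 · 2/27 = 2/81; summing to 17/162.
Dividing through by the total gives posterior P(r = 1 | data) = 25/68, P(r = 3 | data) = 27/68, P(r = 4 | data) = 4/17.
Averaging over the posterior, P(red next | data) = (1/6)(25/68) + (1/2)(27/68) + (2/3)(4/17) = 5/12.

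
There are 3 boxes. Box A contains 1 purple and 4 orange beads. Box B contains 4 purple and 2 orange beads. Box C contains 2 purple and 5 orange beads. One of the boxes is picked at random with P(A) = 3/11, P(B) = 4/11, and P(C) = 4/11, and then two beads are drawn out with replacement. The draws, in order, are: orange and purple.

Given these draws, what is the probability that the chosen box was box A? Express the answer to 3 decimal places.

For each hypothesis, P(data | H) works out to: P(data | box A) = (4/5)(1/5) = 0.16; P(data | box B) = (2/6)(4/6) = 0.22222; P(data | box C) = (5/7)(2/7) = 0.20408.
Multiplying each by its prior: 3/11 · 0.16 = 0.043636, 4/11 · 0.22222 = 0.080808, 4/11 · 0.20408 = 0.074212; summing to 0.19866.
Hence P(box A | data) = (0.043636) / (0.19866) = 0.21966.

0.220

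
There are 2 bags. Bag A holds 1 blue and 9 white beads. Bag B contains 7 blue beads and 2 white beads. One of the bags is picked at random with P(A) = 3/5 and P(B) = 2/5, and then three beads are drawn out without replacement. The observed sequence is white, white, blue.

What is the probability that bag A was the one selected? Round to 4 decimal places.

For each hypothesis, P(data | H) works out to: P(data | bag A) = (9/10)(8/9)(1/8) = 1/10; P(data | bag B) = (2/9)(1/8)(7/7) = 1/36.
Weighting by the prior gives 3/5 · 1/10 = 3/50, 2/5 · 1/36 = 1/90; summing to 16/225.
So P(bag A | data) = (3/50) / (16/225) = 27/32.

0.8438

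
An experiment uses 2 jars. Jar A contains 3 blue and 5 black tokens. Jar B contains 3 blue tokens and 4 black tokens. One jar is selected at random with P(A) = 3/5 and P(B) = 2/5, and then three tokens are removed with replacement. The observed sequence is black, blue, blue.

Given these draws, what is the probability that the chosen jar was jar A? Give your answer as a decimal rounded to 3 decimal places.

0.557

Compute the likelihood of the observed sequence for each case: P(data | jar A) = (5/8)(3/8)(3/8) = 0.087891; P(data | jar B) = (4/7)(3/7)(3/7) = 0.10496.
Weighting by the prior gives 3/5 · 0.087891 = 0.052734, 2/5 · 0.10496 = 0.041983; summing to 0.094717.
By Bayes' rule, P(jar A | data) = (0.052734) / (0.094717) = 0.55676.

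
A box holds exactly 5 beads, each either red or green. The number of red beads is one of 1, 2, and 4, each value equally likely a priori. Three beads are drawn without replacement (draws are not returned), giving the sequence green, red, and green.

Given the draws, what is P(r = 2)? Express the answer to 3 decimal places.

0.500

Compute the likelihood of the observed sequence for each case: P(data | r = 1) = (4/5)(1/4)(3/3) = 1/5; P(data | r = 2) = (3/5)(2/4)(2/3) = 1/5; P(data | r = 4) = (1/5)(4/4)(0/3) = 0.
Weighting by the prior gives 1/3 · 1/5 = 1/15, 1/3 · 1/5 = 1/15, 1/3 · 0 = 0; these sum to 2/15.
By Bayes' rule, P(r = 2 | data) = (1/15) / (2/15) = 1/2.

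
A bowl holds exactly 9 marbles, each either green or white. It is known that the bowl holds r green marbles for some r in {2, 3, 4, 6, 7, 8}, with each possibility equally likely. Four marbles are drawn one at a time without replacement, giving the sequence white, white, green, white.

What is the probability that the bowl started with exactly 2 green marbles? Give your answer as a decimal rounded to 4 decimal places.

0.3977

Under each hypothesis, the probability of the observed sequence is: P(data | r = 2) = (7/9)(6/8)(2/7)(5/6) = 5/36; P(data | r = 3) = (6/9)(5/8)(3/7)(4/6) = 5/42; P(data | r = 4) = (5/9)(4/8)(4/7)(3/6) = 5/63; P(data | r = 6) = (3/9)(2/8)(6/7)(1/6) = 1/84; P(data | r = 7) = (2/9)(1/8)(7/7)(0/6) = 0; P(data | r = 8) = (1/9)(0/8) = 0.
The prior-weighted likelihoods are 1/6 · 5/36 = 5/216, 1/6 · 5/42 = 5/252, 1/6 · 5/63 = 5/378, 1/6 · 1/84 = 1/504, 1/6 · 0 = 0, 1/6 · 0 = 0; summing to 11/189.
Hence P(r = 2 | data) = (5/216) / (11/189) = 35/88.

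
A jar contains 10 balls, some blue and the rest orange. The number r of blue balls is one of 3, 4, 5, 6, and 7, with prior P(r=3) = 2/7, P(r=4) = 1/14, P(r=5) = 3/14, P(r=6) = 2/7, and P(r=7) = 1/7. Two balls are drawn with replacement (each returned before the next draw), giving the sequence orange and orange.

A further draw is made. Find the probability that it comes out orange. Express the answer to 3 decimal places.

The likelihood of the observed sequence under each hypothesis: P(data | r = 3) = (7/10)(7/10) = 0.49; P(data | r = 4) = (6/10)(6/10) = 0.36; P(data | r = 5) = (5/10)(5/10) = 0.25; P(data | r = 6) = (4/10)(4/10) = 0.16; P(data | r = 7) = (3/10)(3/10) = 0.09.
The prior-weighted likelihoods are 2/7 · 0.49 = 0.14, 1/14 · 0.36 = 0.025714, 3/14 · 0.25 = 0.053571, 2/7 · 0.16 = 0.045714, 1/7 · 0.09 = 0.012857; summing to 0.27786.
The posterior is then P(r = 3 | data) = 0.50386, P(r = 4 | data) = 0.092545, P(r = 5 | data) = 0.1928, P(r = 6 | data) = 0.16452, P(r = 7 | data) = 0.046272.
The predictive probability is P(orange next | data) = (7/10)(0.50386) + (3/5)(0.092545) + (1/2)(0.1928) + (2/5)(0.16452) + (3/10)(0.046272) = 0.58432.

0.584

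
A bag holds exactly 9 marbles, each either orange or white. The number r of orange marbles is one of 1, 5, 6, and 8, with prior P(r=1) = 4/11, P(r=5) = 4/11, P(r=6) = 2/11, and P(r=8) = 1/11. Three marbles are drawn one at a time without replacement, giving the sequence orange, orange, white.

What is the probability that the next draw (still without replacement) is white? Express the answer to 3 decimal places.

The likelihood of the observed sequence under each hypothesis: P(data | r = 1) = (1/9)(0/8) = 0; P(data | r = 5) = (5/9)(4/8)(4/7) = 0.15873; P(data | r = 6) = (6/9)(5/8)(3/7) = 0.17857; P(data | r = 8) = (8/9)(7/8)(1/7) = 0.11111.
Weighting by the prior gives 4/11 · 0 = 0, 4/11 · 0.15873 = 0.05772, 2/11 · 0.17857 = 0.032468, 1/11 · 0.11111 = 0.010101; with total 0.10029.
Dividing through by the total gives posterior P(r = 1 | data) = 0, P(r = 5 | data) = 0.57554, P(r = 6 | data) = 0.32374, P(r = 8 | data) = 0.10072.
The predictive probability is P(white next | data) = (1/2)(0.57554) + (1/3)(0.32374) + (0)(0.10072) = 0.39568.

0.396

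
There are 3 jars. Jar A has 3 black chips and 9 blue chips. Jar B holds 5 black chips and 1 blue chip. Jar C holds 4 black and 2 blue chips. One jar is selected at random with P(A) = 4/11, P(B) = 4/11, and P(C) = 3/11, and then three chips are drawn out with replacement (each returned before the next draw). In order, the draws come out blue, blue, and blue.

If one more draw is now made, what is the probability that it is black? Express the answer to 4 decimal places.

0.2814

For each hypothesis, P(data | H) works out to: P(data | jar A) = (9/12)(9/12)(9/12) = 0.42188; P(data | jar B) = (1/6)(1/6)(1/6) = 0.0046296; P(data | jar C) = (2/6)(2/6)(2/6) = 0.037037.
The prior-weighted likelihoods are 4/11 · 0.42188 = 0.15341, 4/11 · 0.0046296 = 0.0016835, 3/11 · 0.037037 = 0.010101; summing to 0.16519.
The posterior is then P(jar A | data) = 0.92866, P(jar B | data) = 0.010191, P(jar C | data) = 0.061146.
The predictive probability is P(black next | data) = (1/4)(0.92866) + (5/6)(0.010191) + (2/3)(0.061146) = 0.28142.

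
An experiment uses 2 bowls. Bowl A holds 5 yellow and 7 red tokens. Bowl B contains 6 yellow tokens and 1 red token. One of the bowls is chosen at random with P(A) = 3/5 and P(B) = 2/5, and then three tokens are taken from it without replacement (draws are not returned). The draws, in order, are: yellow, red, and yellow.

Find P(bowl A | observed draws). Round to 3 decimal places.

The likelihood of the observed sequence under each hypothesis: P(data | bowl A) = (5/12)(7/11)(4/10) = 7/66; P(data | bowl B) = (6/7)(1/6)(5/5) = 1/7.
Multiplying each by its prior: 3/5 · 7/66 = 7/110, 2/5 · 1/7 = 2/35; with total 93/770.
So P(bowl A | data) = (7/110) / (93/770) = 49/93.

0.527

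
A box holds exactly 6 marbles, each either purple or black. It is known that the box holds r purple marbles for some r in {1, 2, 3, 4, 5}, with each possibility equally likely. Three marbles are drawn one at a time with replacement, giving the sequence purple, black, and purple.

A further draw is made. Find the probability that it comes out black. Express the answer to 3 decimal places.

0.411

For each hypothesis, P(data | H) works out to: P(data | r = 1) = (1/6)(5/6)(1/6) = 5/216; P(data | r = 2) = (2/6)(4/6)(2/6) = 2/27; P(data | r = 3) = (3/6)(3/6)(3/6) = 1/8; P(data | r = 4) = (4/6)(2/6)(4/6) = 4/27; P(data | r = 5) = (5/6)(1/6)(5/6) = 25/216.
The prior-weighted likelihoods are 1/5 · 5/216 = 1/216, 1/5 · 2/27 = 2/135, 1/5 · 1/8 = 1/40, 1/5 · 4/27 = 4/135, 1/5 · 25/216 = 5/216; summing to 7/72.
Normalising, the posterior is P(r = 1 | data) = 1/21, P(r = 2 | data) = 16/105, P(r = 3 | data) = 9/35, P(r = 4 | data) = 32/105, P(r = 5 | data) = 5/21.
Averaging over the posterior, P(black next | data) = (5/6)(1/21) + (2/3)(16/105) + (1/2)(9/35) + (1/3)(32/105) + (1/6)(5/21) = 37/90.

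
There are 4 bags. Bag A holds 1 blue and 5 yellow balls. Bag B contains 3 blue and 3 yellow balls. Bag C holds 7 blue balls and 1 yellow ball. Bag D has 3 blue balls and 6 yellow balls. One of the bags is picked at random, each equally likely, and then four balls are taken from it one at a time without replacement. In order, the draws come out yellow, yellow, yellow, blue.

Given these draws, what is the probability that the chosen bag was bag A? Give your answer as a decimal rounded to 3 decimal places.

For each hypothesis, P(data | H) works out to: P(data | bag A) = (5/6)(4/5)(3/4)(1/3) = 1/6; P(data | bag B) = (3/6)(2/5)(1/4)(3/3) = 1/20; P(data | bag C) = (1/8)(0/7) = 0; P(data | bag D) = (6/9)(5/8)(4/7)(3/6) = 5/42.
Weighting by the prior gives 1/4 · 1/6 = 1/24, 1/4 · 1/20 = 1/80, 1/4 · 0 = 0, 1/4 · 5/42 = 5/168; with total 47/560.
So P(bag A | data) = (1/24) / (47/560) = 70/141.

0.496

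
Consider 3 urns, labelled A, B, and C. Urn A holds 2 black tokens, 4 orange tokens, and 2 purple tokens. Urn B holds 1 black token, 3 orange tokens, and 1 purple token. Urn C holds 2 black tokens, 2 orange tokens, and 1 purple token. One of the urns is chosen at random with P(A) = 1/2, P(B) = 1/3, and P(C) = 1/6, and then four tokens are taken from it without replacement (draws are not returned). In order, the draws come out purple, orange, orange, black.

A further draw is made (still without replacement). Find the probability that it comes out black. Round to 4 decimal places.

0.2500

For each hypothesis, P(data | H) works out to: P(data | urn A) = (2/8)(4/7)(3/6)(2/5) = 1/35; P(data | urn B) = (1/5)(3/4)(2/3)(1/2) = 1/20; P(data | urn C) = (1/5)(2/4)(1/3)(2/2) = 1/30.
The prior-weighted likelihoods are 1/2 · 1/35 = 1/70, 1/3 · 1/20 = 1/60, 1/6 · 1/30 = 1/180; these sum to 23/630.
The posterior is then P(urn A | data) = 9/23, P(urn B | data) = 21/46, P(urn C | data) = 7/46.
So P(black next | data) = Σ P(black next | H) P(H | data) = (1/4)(9/23) + (0)(21/46) + (1)(7/46) = 1/4.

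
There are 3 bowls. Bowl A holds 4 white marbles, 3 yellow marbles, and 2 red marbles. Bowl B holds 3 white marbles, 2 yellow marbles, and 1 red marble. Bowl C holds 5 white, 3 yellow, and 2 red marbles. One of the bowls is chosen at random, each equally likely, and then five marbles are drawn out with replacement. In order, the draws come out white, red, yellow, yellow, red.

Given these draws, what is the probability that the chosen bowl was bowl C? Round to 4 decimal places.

Under each hypothesis, the probability of the observed sequence is: P(data | bowl A) = (4/9)(2/9)(3/9)(3/9)(2/9) = 0.0024387; P(data | bowl B) = (3/6)(1/6)(2/6)(2/6)(1/6) = 0.0015432; P(data | bowl C) = (5/10)(2/10)(3/10)(3/10)(2/10) = 0.0018.
Multiplying each by its prior: 1/3 · 0.0024387 = 0.00081288, 1/3 · 0.0015432 = 0.0005144, 1/3 · 0.0018 = 0.0006; with total 0.0019273.
Therefore the posterior P(bowl C | data) = (0.0006) / (0.0019273) = 0.31132.

0.3113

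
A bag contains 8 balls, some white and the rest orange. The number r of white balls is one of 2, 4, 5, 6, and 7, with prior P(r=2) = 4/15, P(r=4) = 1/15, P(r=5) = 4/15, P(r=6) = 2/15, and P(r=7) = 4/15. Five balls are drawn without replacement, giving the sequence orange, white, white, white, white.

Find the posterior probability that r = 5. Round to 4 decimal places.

0.2273

For each hypothesis, P(data | H) works out to: P(data | r = 2) = (6/8)(2/7)(1/6)(0/5) = 0; P(data | r = 4) = (4/8)(4/7)(3/6)(2/5)(1/4) = 0.014286; P(data | r = 5) = (3/8)(5/7)(4/6)(3/5)(2/4) = 0.053571; P(data | r = 6) = (2/8)(6/7)(5/6)(4/5)(3/4) = 0.10714; P(data | r = 7) = (1/8)(7/7)(6/6)(5/5)(4/4) = 0.125.
Weighting by the prior gives 4/15 · 0 = 0, 1/15 · 0.014286 = 0.00095238, 4/15 · 0.053571 = 0.014286, 2/15 · 0.10714 = 0.014286, 4/15 · 0.125 = 0.033333; summing to 0.062857.
By Bayes' rule, P(r = 5 | data) = (0.014286) / (0.062857) = 0.22727.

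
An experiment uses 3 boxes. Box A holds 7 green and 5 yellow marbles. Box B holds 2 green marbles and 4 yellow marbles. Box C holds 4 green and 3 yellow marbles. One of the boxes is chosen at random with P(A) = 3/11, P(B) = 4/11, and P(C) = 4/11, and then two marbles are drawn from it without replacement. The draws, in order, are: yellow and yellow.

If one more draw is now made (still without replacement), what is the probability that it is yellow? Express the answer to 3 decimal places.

0.400

Compute the likelihood of the observed sequence for each case: P(data | box A) = (5/12)(4/11) = 0.15152; P(data | box B) = (4/6)(3/5) = 0.4; P(data | box C) = (3/7)(2/6) = 0.14286.
Multiplying each by its prior: 3/11 · 0.15152 = 0.041322, 4/11 · 0.4 = 0.14545, 4/11 · 0.14286 = 0.051948; with total 0.23872.
The posterior is then P(box A | data) = 0.1731, P(box B | data) = 0.6093, P(box C | data) = 0.21761.
Averaging over the posterior, P(yellow next | data) = (3/10)(0.1731) + (1/2)(0.6093) + (1/5)(0.21761) = 0.4001.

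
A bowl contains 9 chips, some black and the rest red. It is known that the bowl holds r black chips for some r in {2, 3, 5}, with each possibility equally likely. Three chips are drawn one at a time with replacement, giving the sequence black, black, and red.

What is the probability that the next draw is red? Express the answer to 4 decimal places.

Under each hypothesis, the probability of the observed sequence is: P(data | r = 2) = (2/9)(2/9)(7/9) = 0.038409; P(data | r = 3) = (3/9)(3/9)(6/9) = 0.074074; P(data | r = 5) = (5/9)(5/9)(4/9) = 0.13717.
The prior-weighted likelihoods are 1/3 · 0.038409 = 0.012803, 1/3 · 0.074074 = 0.024691, 1/3 · 0.13717 = 0.045725; summing to 0.083219.
The posterior is then P(r = 2 | data) = 0.15385, P(r = 3 | data) = 0.2967, P(r = 5 | data) = 0.54945.
The predictive probability is P(red next | data) = (7/9)(0.15385) + (2/3)(0.2967) + (4/9)(0.54945) = 0.56166.

0.5617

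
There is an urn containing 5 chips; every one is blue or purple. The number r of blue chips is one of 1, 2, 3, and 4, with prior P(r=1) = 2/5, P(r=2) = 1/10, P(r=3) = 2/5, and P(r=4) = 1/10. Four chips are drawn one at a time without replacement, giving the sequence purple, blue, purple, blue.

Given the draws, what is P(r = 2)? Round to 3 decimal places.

Compute the likelihood of the observed sequence for each case: P(data | r = 1) = (4/5)(1/4)(3/3)(0/2) = 0; P(data | r = 2) = (3/5)(2/4)(2/3)(1/2) = 1/10; P(data | r = 3) = (2/5)(3/4)(1/3)(2/2) = 1/10; P(data | r = 4) = (1/5)(4/4)(0/3) = 0.
Weighting by the prior gives 2/5 · 0 = 0, 1/10 · 1/10 = 1/100, 2/5 · 1/10 = 1/25, 1/10 · 0 = 0; these sum to 1/20.
So P(r = 2 | data) = (1/100) / (1/20) = 1/5.

0.200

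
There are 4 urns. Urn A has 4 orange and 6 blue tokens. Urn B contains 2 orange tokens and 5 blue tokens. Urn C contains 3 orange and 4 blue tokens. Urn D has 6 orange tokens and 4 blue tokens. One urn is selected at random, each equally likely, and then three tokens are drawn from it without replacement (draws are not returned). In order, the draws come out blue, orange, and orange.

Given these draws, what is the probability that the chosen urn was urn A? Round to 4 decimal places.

0.2333

The likelihood of the observed sequence under each hypothesis: P(data | urn A) = (6/10)(4/9)(3/8) = 1/10; P(data | urn B) = (5/7)(2/6)(1/5) = 1/21; P(data | urn C) = (4/7)(3/6)(2/5) = 4/35; P(data | urn D) = (4/10)(6/9)(5/8) = 1/6.
The prior-weighted likelihoods are 1/4 · 1/10 = 1/40, 1/4 · 1/21 = 1/84, 1/4 · 4/35 = 1/35, 1/4 · 1/6 = 1/24; with total 3/28.
So P(urn A | data) = (1/40) / (3/28) = 7/30.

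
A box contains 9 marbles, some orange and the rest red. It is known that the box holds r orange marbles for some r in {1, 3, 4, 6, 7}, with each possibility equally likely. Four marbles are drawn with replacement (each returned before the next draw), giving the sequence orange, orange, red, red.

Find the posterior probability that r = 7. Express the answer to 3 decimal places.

0.150

Under each hypothesis, the probability of the observed sequence is: P(data | r = 1) = (1/9)(1/9)(8/9)(8/9) = 0.0097546; P(data | r = 3) = (3/9)(3/9)(6/9)(6/9) = 0.049383; P(data | r = 4) = (4/9)(4/9)(5/9)(5/9) = 0.060966; P(data | r = 6) = (6/9)(6/9)(3/9)(3/9) = 0.049383; P(data | r = 7) = (7/9)(7/9)(2/9)(2/9) = 0.029873.
Multiplying each by its prior: 1/5 · 0.0097546 = 0.0019509, 1/5 · 0.049383 = 0.0098765, 1/5 · 0.060966 = 0.012193, 1/5 · 0.049383 = 0.0098765, 1/5 · 0.029873 = 0.0059747; these sum to 0.039872.
So P(r = 7 | data) = (0.0059747) / (0.039872) = 0.14985.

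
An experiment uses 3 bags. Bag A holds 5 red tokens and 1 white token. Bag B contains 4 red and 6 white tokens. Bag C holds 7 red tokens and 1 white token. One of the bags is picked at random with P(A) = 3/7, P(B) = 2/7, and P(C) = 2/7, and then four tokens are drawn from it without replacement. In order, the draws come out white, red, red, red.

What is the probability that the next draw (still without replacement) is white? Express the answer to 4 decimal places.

The likelihood of the observed sequence under each hypothesis: P(data | bag A) = (1/6)(5/5)(4/4)(3/3) = 1/6; P(data | bag B) = (6/10)(4/9)(3/8)(2/7) = 1/35; P(data | bag C) = (1/8)(7/7)(6/6)(5/5) = 1/8.
The prior-weighted likelihoods are 3/7 · 1/6 = 1/14, 2/7 · 1/35 = 2/245, 2/7 · 1/8 = 1/28; with total 113/980.
Dividing through by the total gives posterior P(bag A | data) = 70/113, P(bag B | data) = 8/113, P(bag C | data) = 35/113.
The predictive probability is P(white next | data) = (0)(70/113) + (5/6)(8/113) + (0)(35/113) = 20/339.

0.0590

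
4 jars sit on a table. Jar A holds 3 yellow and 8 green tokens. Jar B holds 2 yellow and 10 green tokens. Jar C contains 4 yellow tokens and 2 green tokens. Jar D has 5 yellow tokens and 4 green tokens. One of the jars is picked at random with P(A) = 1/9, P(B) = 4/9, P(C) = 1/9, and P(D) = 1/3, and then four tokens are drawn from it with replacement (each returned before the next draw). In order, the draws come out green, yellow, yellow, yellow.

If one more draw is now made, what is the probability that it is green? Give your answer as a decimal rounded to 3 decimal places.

0.442

The likelihood of the observed sequence under each hypothesis: P(data | jar A) = (8/11)(3/11)(3/11)(3/11) = 0.014753; P(data | jar B) = (10/12)(2/12)(2/12)(2/12) = 0.003858; P(data | jar C) = (2/6)(4/6)(4/6)(4/6) = 0.098765; P(data | jar D) = (4/9)(5/9)(5/9)(5/9) = 0.076208.
Weighting by the prior gives 1/9 · 0.014753 = 0.0016392, 4/9 · 0.003858 = 0.0017147, 1/9 · 0.098765 = 0.010974, 1/3 · 0.076208 = 0.025403; these sum to 0.03973.
Dividing through by the total gives posterior P(jar A | data) = 0.041259, P(jar B | data) = 0.043158, P(jar C | data) = 0.27621, P(jar D | data) = 0.63937.
The predictive probability is P(green next | data) = (8/11)(0.041259) + (5/6)(0.043158) + (1/3)(0.27621) + (4/9)(0.63937) = 0.44221.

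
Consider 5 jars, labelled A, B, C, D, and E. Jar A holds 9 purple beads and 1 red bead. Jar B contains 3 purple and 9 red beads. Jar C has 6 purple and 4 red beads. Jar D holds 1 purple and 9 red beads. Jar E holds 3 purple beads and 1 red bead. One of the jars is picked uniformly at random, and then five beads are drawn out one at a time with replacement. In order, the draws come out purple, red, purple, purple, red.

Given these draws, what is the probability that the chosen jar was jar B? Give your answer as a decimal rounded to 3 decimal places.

For each hypothesis, P(data | H) works out to: P(data | jar A) = (9/10)(1/10)(9/10)(9/10)(1/10) = 0.00729; P(data | jar B) = (3/12)(9/12)(3/12)(3/12)(9/12) = 0.0087891; P(data | jar C) = (6/10)(4/10)(6/10)(6/10)(4/10) = 0.03456; P(data | jar D) = (1/10)(9/10)(1/10)(1/10)(9/10) = 0.00081; P(data | jar E) = (3/4)(1/4)(3/4)(3/4)(1/4) = 0.026367.
Weighting by the prior gives 1/5 · 0.00729 = 0.001458, 1/5 · 0.0087891 = 0.0017578, 1/5 · 0.03456 = 0.006912, 1/5 · 0.00081 = 0.000162, 1/5 · 0.026367 = 0.0052734; with total 0.015563.
Hence P(jar B | data) = (0.0017578) / (0.015563) = 0.11295.

0.113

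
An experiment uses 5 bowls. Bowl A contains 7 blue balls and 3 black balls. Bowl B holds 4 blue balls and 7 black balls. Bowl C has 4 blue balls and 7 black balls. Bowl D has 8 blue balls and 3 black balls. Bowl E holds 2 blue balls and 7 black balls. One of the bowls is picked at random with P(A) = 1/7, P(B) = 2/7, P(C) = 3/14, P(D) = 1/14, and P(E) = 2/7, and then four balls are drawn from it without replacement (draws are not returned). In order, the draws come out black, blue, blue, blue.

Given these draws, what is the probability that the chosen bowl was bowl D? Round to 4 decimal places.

0.2421

Compute the likelihood of the observed sequence for each case: P(data | bowl A) = (3/10)(7/9)(6/8)(5/7) = 0.125; P(data | bowl B) = (7/11)(4/10)(3/9)(2/8) = 0.021212; P(data | bowl C) = (7/11)(4/10)(3/9)(2/8) = 0.021212; P(data | bowl D) = (3/11)(8/10)(7/9)(6/8) = 0.12727; P(data | bowl E) = (7/9)(2/8)(1/7)(0/6) = 0.
The prior-weighted likelihoods are 1/7 · 0.125 = 0.017857, 2/7 · 0.021212 = 0.0060606, 3/14 · 0.021212 = 0.0045455, 1/14 · 0.12727 = 0.0090909, 2/7 · 0 = 0; these sum to 0.037554.
By Bayes' rule, P(bowl D | data) = (0.0090909) / (0.037554) = 0.24207.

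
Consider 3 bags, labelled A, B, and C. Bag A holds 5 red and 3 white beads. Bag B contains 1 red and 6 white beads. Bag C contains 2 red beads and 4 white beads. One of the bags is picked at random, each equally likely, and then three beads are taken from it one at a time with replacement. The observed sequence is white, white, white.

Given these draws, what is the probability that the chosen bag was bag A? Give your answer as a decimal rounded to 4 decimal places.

The likelihood of the observed sequence under each hypothesis: P(data | bag A) = (3/8)(3/8)(3/8) = 0.052734; P(data | bag B) = (6/7)(6/7)(6/7) = 0.62974; P(data | bag C) = (4/6)(4/6)(4/6) = 0.2963.
Weighting by the prior gives 1/3 · 0.052734 = 0.017578, 1/3 · 0.62974 = 0.20991, 1/3 · 0.2963 = 0.098765; with total 0.32626.
Therefore the posterior P(bag A | data) = (0.017578) / (0.32626) = 0.053878.

0.0539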